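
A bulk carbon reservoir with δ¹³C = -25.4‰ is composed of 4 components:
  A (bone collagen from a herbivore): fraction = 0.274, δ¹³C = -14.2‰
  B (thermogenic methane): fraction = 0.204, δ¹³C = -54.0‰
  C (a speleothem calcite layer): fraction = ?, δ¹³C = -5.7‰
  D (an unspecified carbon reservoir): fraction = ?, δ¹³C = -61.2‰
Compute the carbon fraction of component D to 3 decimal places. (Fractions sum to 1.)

0.135

Let f_D and f_C be the unknown fractions; fractions sum to 1 so f_D + f_C = 0.522.
Mass balance: Σ fᵢ·δᵢ = δ_bulk ⇒ f_D·(-61.2) + f_C·(-5.7) = -25.4 − (-14.907) = -10.493
Substitute f_C = 0.522 − f_D:
f_D·(-61.2 − -5.7) = -10.493 − 0.522×(-5.7) = -7.518
f_D = -7.518 / -55.5 = 0.1355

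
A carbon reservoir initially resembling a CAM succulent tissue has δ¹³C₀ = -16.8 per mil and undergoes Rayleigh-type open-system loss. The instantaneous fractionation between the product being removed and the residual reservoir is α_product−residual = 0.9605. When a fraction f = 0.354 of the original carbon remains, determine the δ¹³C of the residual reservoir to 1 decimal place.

Rayleigh residual: δ_res = (δ₀ + 1000)·f^(α−1) − 1000
α − 1 = -0.03950
f^(α−1) = 0.354^(-0.03950) = 1.041872
δ_res = (-16.8 + 1000) × 1.041872 − 1000 = 1024.369 − 1000 = 24.37 per mil

24.4 per mil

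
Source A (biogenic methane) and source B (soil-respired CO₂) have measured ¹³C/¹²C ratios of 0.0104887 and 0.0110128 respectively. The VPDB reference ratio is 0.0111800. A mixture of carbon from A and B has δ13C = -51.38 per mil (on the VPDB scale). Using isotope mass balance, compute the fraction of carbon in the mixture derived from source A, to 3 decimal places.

0.777

δ_A = (0.0104887/0.0111800 − 1)×1000 = (0.938166 − 1)×1000 = -61.834 per mil
δ_B = (0.0110128/0.0111800 − 1)×1000 = (0.985045 − 1)×1000 = -14.955 per mil
f_A = (δ_mix − δ_B)/(δ_A − δ_B) = (-51.38 − (-14.955))/(-61.834 − (-14.955))
f_A = -36.425 / -46.878 = 0.7770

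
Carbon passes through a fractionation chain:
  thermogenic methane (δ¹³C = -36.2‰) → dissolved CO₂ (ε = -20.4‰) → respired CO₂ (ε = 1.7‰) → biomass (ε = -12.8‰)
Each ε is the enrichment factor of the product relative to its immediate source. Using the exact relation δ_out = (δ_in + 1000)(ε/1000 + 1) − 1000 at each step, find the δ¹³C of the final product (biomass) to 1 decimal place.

-66.4‰

step 1: δ = (-36.20 + 1000)·(-20.4/1000 + 1) − 1000 = -55.86‰
step 2: δ = (-55.86 + 1000)·(1.7/1000 + 1) − 1000 = -54.26‰
step 3: δ = (-54.26 + 1000)·(-12.8/1000 + 1) − 1000 = -66.36‰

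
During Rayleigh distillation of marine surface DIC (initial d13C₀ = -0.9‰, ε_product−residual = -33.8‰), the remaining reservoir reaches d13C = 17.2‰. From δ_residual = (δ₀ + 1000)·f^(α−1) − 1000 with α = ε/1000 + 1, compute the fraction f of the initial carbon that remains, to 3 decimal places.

α − 1 = ε/1000 = -0.0338
(δ_res + 1000)/(δ₀ + 1000) = (17.2 + 1000)/(-0.9 + 1000) = 1017.2/999.1 = 1.018116
f = 1.018116^(1/-0.0338) = exp(ln(1.018116)/-0.0338) = exp(0.01795/-0.0338)
f = exp(-0.5312) = 0.5879

0.588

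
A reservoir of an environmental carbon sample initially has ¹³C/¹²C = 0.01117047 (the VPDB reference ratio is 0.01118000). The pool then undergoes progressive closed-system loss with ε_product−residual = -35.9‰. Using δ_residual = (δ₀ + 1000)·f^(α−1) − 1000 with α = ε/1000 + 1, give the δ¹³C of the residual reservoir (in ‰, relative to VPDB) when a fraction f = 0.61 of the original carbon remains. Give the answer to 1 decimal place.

δ₀ = (0.01117047/0.01118000 − 1)×1000 = (0.999148 − 1)×1000 = -0.852‰
α − 1 = ε/1000 = -0.0359
f^(α−1) = 0.61^(-0.0359) = 1.017904
δ_res = (-0.852 + 1000) × 1.017904 − 1000 = 1017.036 − 1000 = 17.04‰

17.0‰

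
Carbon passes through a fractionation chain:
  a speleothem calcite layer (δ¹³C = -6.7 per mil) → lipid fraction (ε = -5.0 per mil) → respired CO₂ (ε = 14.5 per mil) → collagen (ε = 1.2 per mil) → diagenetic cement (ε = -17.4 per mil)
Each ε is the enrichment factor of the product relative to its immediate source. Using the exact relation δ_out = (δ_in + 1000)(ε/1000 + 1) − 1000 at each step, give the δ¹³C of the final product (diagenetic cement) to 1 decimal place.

step 1: δ = (-6.70 + 1000)·(-5.0/1000 + 1) − 1000 = -11.67 per mil
step 2: δ = (-11.67 + 1000)·(14.5/1000 + 1) − 1000 = 2.66 per mil
step 3: δ = (2.66 + 1000)·(1.2/1000 + 1) − 1000 = 3.87 per mil
step 4: δ = (3.87 + 1000)·(-17.4/1000 + 1) − 1000 = -13.60 per mil

-13.6 per mil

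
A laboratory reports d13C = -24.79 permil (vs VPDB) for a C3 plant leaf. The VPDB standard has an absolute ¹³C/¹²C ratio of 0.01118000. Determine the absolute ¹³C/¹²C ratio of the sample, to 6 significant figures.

R_sample = R_standard × (d13C/1000 + 1)
R_sample = 0.01118000 × (-24.79/1000 + 1) = 0.01118000 × 0.975210
R_sample = 0.0109028

0.0109028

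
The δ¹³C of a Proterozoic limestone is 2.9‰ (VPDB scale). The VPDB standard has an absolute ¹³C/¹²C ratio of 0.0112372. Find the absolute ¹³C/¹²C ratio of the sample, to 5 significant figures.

0.011270

R_sample = R_standard × (δ¹³C/1000 + 1)
R_sample = 0.0112372 × (2.9/1000 + 1) = 0.0112372 × 1.002900
R_sample = 0.0112698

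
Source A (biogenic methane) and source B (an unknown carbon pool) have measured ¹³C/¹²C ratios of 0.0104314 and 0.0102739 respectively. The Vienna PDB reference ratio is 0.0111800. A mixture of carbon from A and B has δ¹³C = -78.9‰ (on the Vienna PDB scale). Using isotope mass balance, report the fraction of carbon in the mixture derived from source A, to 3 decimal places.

δ_A = (0.0104314/0.0111800 − 1)×1000 = (0.933041 − 1)×1000 = -66.959‰
δ_B = (0.0102739/0.0111800 − 1)×1000 = (0.918953 − 1)×1000 = -81.047‰
f_A = (δ_mix − δ_B)/(δ_A − δ_B) = (-78.9 − (-81.047))/(-66.959 − (-81.047))
f_A = 2.147 / 14.088 = 0.1524

0.152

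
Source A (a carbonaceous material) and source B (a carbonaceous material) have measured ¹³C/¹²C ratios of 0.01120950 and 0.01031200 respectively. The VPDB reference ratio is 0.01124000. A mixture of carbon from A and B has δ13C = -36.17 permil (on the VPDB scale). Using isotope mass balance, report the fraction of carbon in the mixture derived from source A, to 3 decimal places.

0.581

δ_A = (0.01120950/0.01124000 − 1)×1000 = (0.997286 − 1)×1000 = -2.714 permil
δ_B = (0.01031200/0.01124000 − 1)×1000 = (0.917438 − 1)×1000 = -82.562 permil
f_A = (δ_mix − δ_B)/(δ_A − δ_B) = (-36.17 − (-82.562))/(-2.714 − (-82.562))
f_A = 46.392 / 79.849 = 0.5810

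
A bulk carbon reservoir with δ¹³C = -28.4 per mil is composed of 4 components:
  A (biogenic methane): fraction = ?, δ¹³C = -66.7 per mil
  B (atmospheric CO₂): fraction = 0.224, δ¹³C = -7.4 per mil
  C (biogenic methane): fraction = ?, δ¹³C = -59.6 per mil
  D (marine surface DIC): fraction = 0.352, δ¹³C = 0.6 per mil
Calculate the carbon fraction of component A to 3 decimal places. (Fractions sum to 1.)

Let f_A and f_C be the unknown fractions; fractions sum to 1 so f_A + f_C = 0.424.
Mass balance: Σ fᵢ·δᵢ = δ_bulk ⇒ f_A·(-66.7) + f_C·(-59.6) = -28.4 − (-1.446) = -26.954
Substitute f_C = 0.424 − f_A:
f_A·(-66.7 − -59.6) = -26.954 − 0.424×(-59.6) = -1.683
f_A = -1.683 / -7.1 = 0.2371

0.237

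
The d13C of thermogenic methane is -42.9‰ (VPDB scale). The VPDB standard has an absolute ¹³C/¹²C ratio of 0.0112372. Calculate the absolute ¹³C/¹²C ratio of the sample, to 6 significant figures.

R_sample = R_standard × (d13C/1000 + 1)
R_sample = 0.0112372 × (-42.9/1000 + 1) = 0.0112372 × 0.957100
R_sample = 0.0107551

0.0107551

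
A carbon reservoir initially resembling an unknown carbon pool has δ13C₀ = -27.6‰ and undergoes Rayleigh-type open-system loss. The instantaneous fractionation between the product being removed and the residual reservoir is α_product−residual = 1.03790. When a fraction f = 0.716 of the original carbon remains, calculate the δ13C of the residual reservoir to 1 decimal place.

Rayleigh residual: δ_res = (δ₀ + 1000)·f^(α−1) − 1000
α − 1 = 0.03790
f^(α−1) = 0.716^(0.03790) = 0.987418
δ_res = (-27.6 + 1000) × 0.987418 − 1000 = 960.166 − 1000 = -39.83‰

-39.8‰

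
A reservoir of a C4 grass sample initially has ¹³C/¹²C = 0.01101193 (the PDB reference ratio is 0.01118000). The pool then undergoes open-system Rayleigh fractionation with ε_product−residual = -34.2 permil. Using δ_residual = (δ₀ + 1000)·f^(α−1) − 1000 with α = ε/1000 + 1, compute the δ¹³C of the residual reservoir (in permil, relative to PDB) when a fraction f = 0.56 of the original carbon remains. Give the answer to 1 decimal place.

δ₀ = (0.01101193/0.01118000 − 1)×1000 = (0.984967 − 1)×1000 = -15.033 permil
α − 1 = ε/1000 = -0.0342
f^(α−1) = 0.56^(-0.0342) = 1.020028
δ_res = (-15.033 + 1000) × 1.020028 − 1000 = 1004.694 − 1000 = 4.69 permil

4.7 permil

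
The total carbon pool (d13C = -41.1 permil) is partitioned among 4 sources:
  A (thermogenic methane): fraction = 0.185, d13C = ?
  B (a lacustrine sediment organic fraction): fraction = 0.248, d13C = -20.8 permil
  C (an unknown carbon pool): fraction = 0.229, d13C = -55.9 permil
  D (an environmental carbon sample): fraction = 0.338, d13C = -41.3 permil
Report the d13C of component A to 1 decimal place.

Isotope mass balance: δ_bulk = Σ fᵢ·δᵢ.
-41.1 = 0.185×δ_A + 0.248×(-20.8) + 0.229×(-55.9) + 0.338×(-41.3)
0.185·δ_A = -41.1 − (-31.919) = -9.181
δ_A = -9.181 / 0.185 = -49.63 permil

-49.6 permil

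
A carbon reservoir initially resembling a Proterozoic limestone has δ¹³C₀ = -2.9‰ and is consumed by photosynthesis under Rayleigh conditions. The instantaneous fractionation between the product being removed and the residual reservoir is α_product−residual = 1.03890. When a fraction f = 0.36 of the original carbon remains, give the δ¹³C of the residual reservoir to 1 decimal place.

Rayleigh residual: δ_res = (δ₀ + 1000)·f^(α−1) − 1000
α − 1 = 0.03890
f^(α−1) = 0.36^(0.03890) = 0.961037
δ_res = (-2.9 + 1000) × 0.961037 − 1000 = 958.250 − 1000 = -41.75‰

-41.7‰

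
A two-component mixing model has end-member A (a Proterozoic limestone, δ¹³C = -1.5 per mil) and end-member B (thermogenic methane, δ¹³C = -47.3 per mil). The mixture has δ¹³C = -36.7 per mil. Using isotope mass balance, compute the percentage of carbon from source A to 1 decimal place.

δ_mix = f_A·δ_A + (1 − f_A)·δ_B  ⇒  f_A = (δ_mix − δ_B)/(δ_A − δ_B)
f_A = (-36.7 − (-47.3)) / (-1.5 − (-47.3))
f_A = 10.6 / 45.8 = 0.2314

23.1%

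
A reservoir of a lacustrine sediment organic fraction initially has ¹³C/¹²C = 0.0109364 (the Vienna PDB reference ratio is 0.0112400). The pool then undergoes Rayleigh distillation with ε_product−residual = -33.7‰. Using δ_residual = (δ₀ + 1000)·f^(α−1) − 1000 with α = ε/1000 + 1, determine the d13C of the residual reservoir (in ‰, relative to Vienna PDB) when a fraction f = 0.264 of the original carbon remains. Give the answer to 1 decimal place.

17.7‰

δ₀ = (0.0109364/0.0112400 − 1)×1000 = (0.972989 − 1)×1000 = -27.011‰
α − 1 = ε/1000 = -0.0337
f^(α−1) = 0.264^(-0.0337) = 1.045904
δ_res = (-27.011 + 1000) × 1.045904 − 1000 = 1017.654 − 1000 = 17.65‰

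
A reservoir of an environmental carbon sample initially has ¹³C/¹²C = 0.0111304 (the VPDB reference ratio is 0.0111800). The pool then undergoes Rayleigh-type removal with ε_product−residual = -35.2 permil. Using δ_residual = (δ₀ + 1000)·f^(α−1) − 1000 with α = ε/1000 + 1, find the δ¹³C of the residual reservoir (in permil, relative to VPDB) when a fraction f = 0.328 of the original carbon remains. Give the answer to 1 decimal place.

δ₀ = (0.0111304/0.0111800 − 1)×1000 = (0.995564 − 1)×1000 = -4.436 permil
α − 1 = ε/1000 = -0.0352
f^(α−1) = 0.328^(-0.0352) = 1.040019
δ_res = (-4.436 + 1000) × 1.040019 − 1000 = 1035.405 − 1000 = 35.40 permil

35.4 permil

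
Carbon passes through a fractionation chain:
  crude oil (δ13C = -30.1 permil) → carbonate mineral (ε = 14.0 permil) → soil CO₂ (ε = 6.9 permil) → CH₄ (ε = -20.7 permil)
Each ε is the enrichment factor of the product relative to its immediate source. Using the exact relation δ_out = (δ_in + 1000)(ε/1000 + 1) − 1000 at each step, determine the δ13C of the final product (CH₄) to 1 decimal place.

-30.2 permil

step 1: δ = (-30.10 + 1000)·(14.0/1000 + 1) − 1000 = -16.52 permil
step 2: δ = (-16.52 + 1000)·(6.9/1000 + 1) − 1000 = -9.74 permil
step 3: δ = (-9.74 + 1000)·(-20.7/1000 + 1) − 1000 = -30.23 permil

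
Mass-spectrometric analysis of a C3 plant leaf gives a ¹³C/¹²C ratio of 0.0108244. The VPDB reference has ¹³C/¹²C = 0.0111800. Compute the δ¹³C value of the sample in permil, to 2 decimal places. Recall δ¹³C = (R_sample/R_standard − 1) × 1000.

-31.81 permil

δ¹³C = (R_sample / R_standard − 1) × 1000
R_sample / R_standard = 0.0108244 / 0.0111800 = 0.968193
δ¹³C = (0.968193 − 1) × 1000 = -31.807 permil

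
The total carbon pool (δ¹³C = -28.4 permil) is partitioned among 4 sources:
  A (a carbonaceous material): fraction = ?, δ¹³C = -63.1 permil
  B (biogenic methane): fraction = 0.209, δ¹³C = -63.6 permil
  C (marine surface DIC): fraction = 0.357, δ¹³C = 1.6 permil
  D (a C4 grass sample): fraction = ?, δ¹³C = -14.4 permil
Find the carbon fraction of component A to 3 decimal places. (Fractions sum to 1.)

0.194

Let f_A and f_D be the unknown fractions; fractions sum to 1 so f_A + f_D = 0.434.
Mass balance: Σ fᵢ·δᵢ = δ_bulk ⇒ f_A·(-63.1) + f_D·(-14.4) = -28.4 − (-12.721) = -15.679
Substitute f_D = 0.434 − f_A:
f_A·(-63.1 − -14.4) = -15.679 − 0.434×(-14.4) = -9.429
f_A = -9.429 / -48.7 = 0.1936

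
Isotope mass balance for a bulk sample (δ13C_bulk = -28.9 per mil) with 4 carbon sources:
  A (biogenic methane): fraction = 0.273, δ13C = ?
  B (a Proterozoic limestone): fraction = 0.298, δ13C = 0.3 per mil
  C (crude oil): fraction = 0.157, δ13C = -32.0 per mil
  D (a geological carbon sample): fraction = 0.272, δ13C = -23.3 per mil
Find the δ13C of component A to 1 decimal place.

Isotope mass balance: δ_bulk = Σ fᵢ·δᵢ.
-28.9 = 0.273×δ_A + 0.298×(0.3) + 0.157×(-32.0) + 0.272×(-23.3)
0.273·δ_A = -28.9 − (-11.272) = -17.628
δ_A = -17.628 / 0.273 = -64.57 per mil

-64.6 per mil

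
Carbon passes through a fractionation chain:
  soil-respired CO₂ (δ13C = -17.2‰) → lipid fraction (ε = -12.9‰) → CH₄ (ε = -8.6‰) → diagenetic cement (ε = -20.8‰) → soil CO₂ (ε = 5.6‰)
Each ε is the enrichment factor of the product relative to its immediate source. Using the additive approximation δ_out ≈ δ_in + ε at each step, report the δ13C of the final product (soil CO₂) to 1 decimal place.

step 1: δ ≈ -17.2 + (-12.9) = -30.1‰
step 2: δ ≈ -30.1 + (-8.6) = -38.7‰
step 3: δ ≈ -38.7 + (-20.8) = -59.5‰
step 4: δ ≈ -59.5 + (5.6) = -53.9‰

-53.9‰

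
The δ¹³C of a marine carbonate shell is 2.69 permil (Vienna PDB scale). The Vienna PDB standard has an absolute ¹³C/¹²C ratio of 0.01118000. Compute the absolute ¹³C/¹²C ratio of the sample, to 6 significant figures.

R_sample = R_standard × (δ¹³C/1000 + 1)
R_sample = 0.01118000 × (2.69/1000 + 1) = 0.01118000 × 1.002690
R_sample = 0.0112101

0.0112101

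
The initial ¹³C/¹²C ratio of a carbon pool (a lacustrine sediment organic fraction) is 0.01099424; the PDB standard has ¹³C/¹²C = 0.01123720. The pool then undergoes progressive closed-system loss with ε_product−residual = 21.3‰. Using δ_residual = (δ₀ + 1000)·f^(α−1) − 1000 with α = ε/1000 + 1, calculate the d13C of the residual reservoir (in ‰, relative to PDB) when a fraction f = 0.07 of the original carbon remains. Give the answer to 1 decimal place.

δ₀ = (0.01099424/0.01123720 − 1)×1000 = (0.978379 − 1)×1000 = -21.621‰
α − 1 = ε/1000 = 0.0213
f^(α−1) = 0.07^(0.0213) = 0.944932
δ_res = (-21.621 + 1000) × 0.944932 − 1000 = 924.502 − 1000 = -75.50‰

-75.5‰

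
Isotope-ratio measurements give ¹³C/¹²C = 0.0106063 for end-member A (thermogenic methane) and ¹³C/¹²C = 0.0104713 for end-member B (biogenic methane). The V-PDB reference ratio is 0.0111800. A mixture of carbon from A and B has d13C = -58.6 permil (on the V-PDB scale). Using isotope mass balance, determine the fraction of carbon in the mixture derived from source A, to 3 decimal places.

δ_A = (0.0106063/0.0111800 − 1)×1000 = (0.948685 − 1)×1000 = -51.315 permil
δ_B = (0.0104713/0.0111800 − 1)×1000 = (0.936610 − 1)×1000 = -63.390 permil
f_A = (δ_mix − δ_B)/(δ_A − δ_B) = (-58.6 − (-63.390))/(-51.315 − (-63.390))
f_A = 4.790 / 12.075 = 0.3967

0.397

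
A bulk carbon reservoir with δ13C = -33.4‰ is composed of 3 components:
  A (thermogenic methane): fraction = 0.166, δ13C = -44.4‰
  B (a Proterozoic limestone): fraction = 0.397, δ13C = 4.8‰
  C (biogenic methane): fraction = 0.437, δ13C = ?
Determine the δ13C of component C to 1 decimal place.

-63.9‰

Isotope mass balance: δ_bulk = Σ fᵢ·δᵢ.
-33.4 = 0.166×(-44.4) + 0.397×(4.8) + 0.437×δ_C
0.437·δ_C = -33.4 − (-5.465) = -27.935
δ_C = -27.935 / 0.437 = -63.92‰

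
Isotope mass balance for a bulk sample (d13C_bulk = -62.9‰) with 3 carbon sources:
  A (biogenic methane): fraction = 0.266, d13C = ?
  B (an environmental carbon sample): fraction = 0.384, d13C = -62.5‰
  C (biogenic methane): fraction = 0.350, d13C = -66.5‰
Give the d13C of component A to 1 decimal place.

Isotope mass balance: δ_bulk = Σ fᵢ·δᵢ.
-62.9 = 0.266×δ_A + 0.384×(-62.5) + 0.350×(-66.5)
0.266·δ_A = -62.9 − (-47.275) = -15.625
δ_A = -15.625 / 0.266 = -58.74‰

-58.7‰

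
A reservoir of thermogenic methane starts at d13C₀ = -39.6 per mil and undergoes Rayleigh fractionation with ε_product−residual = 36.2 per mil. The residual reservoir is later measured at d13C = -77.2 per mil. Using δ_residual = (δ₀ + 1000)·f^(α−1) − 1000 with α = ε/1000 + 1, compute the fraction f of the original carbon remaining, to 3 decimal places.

α − 1 = ε/1000 = 0.0362
(δ_res + 1000)/(δ₀ + 1000) = (-77.2 + 1000)/(-39.6 + 1000) = 922.8/960.4 = 0.960850
f = 0.960850^(1/0.0362) = exp(ln(0.960850)/0.0362) = exp(-0.03994/0.0362)
f = exp(-1.1032) = 0.3318

0.332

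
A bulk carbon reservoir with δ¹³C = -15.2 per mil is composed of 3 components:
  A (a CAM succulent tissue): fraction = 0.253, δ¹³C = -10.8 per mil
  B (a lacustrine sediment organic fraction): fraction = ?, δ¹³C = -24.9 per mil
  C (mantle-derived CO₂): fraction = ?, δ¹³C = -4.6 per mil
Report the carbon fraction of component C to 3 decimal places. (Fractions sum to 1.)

0.302

Let f_C and f_B be the unknown fractions; fractions sum to 1 so f_C + f_B = 0.747.
Mass balance: Σ fᵢ·δᵢ = δ_bulk ⇒ f_C·(-4.6) + f_B·(-24.9) = -15.2 − (-2.732) = -12.468
Substitute f_B = 0.747 − f_C:
f_C·(-4.6 − -24.9) = -12.468 − 0.747×(-24.9) = 6.133
f_C = 6.133 / 20.3 = 0.3021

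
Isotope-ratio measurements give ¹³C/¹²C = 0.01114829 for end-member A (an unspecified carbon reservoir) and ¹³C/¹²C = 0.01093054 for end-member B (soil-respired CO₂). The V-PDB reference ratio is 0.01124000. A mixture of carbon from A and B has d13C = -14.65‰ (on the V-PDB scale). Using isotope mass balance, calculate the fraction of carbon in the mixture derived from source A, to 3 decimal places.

δ_A = (0.01114829/0.01124000 − 1)×1000 = (0.991841 − 1)×1000 = -8.159‰
δ_B = (0.01093054/0.01124000 − 1)×1000 = (0.972468 − 1)×1000 = -27.532‰
f_A = (δ_mix − δ_B)/(δ_A − δ_B) = (-14.65 − (-27.532))/(-8.159 − (-27.532))
f_A = 12.882 / 19.373 = 0.6650

0.665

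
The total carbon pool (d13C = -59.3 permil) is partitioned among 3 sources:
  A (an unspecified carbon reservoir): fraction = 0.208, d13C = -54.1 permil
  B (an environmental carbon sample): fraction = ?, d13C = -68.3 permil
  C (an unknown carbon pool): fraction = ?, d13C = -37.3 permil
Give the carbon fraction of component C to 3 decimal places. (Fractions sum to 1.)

Let f_C and f_B be the unknown fractions; fractions sum to 1 so f_C + f_B = 0.792.
Mass balance: Σ fᵢ·δᵢ = δ_bulk ⇒ f_C·(-37.3) + f_B·(-68.3) = -59.3 − (-11.253) = -48.047
Substitute f_B = 0.792 − f_C:
f_C·(-37.3 − -68.3) = -48.047 − 0.792×(-68.3) = 6.046
f_C = 6.046 / 31.0 = 0.1950

0.195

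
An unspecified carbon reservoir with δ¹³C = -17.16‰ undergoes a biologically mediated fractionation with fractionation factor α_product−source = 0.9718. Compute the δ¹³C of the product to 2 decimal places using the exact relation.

δ_product = (δ_source + 1000)·α − 1000
δ_product = (-17.16 + 1000) × 0.9718 − 1000
δ_product = 955.124 − 1000 = -44.876‰

-44.88‰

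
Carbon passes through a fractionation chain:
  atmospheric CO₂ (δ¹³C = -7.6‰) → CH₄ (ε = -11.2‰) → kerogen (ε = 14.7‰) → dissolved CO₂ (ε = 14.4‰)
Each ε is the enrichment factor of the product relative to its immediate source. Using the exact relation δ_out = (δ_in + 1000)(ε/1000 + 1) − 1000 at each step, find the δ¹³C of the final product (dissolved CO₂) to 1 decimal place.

10.0‰

step 1: δ = (-7.60 + 1000)·(-11.2/1000 + 1) − 1000 = -18.71‰
step 2: δ = (-18.71 + 1000)·(14.7/1000 + 1) − 1000 = -4.29‰
step 3: δ = (-4.29 + 1000)·(14.4/1000 + 1) − 1000 = 10.05‰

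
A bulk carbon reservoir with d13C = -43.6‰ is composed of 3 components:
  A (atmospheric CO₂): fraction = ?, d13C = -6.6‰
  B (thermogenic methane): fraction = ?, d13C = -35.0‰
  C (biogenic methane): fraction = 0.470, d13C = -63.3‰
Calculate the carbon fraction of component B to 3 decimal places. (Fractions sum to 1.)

Let f_B and f_A be the unknown fractions; fractions sum to 1 so f_B + f_A = 0.530.
Mass balance: Σ fᵢ·δᵢ = δ_bulk ⇒ f_B·(-35.0) + f_A·(-6.6) = -43.6 − (-29.751) = -13.849
Substitute f_A = 0.530 − f_B:
f_B·(-35.0 − -6.6) = -13.849 − 0.530×(-6.6) = -10.351
f_B = -10.351 / -28.4 = 0.3645

0.364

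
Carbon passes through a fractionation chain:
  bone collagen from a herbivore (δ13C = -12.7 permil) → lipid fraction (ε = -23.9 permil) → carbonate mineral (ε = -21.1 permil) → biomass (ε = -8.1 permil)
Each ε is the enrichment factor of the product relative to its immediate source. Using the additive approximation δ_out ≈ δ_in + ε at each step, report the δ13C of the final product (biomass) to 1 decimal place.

-65.8 permil

step 1: δ ≈ -12.7 + (-23.9) = -36.6 permil
step 2: δ ≈ -36.6 + (-21.1) = -57.7 permil
step 3: δ ≈ -57.7 + (-8.1) = -65.8 permil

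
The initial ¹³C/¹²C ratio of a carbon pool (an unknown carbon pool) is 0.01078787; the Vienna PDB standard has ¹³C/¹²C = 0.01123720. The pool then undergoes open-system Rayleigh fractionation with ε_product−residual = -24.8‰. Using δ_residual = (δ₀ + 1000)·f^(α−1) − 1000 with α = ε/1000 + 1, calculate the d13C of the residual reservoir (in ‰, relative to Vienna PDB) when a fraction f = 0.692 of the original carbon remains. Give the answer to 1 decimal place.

-31.2‰

δ₀ = (0.01078787/0.01123720 − 1)×1000 = (0.960014 − 1)×1000 = -39.986‰
α − 1 = ε/1000 = -0.0248
f^(α−1) = 0.692^(-0.0248) = 1.009172
δ_res = (-39.986 + 1000) × 1.009172 − 1000 = 968.820 − 1000 = -31.18‰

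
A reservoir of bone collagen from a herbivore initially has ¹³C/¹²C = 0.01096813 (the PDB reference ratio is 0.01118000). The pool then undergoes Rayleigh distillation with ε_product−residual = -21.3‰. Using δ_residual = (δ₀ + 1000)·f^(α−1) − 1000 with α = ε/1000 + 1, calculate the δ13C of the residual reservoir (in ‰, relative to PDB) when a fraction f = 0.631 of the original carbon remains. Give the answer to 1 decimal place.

-9.3‰

δ₀ = (0.01096813/0.01118000 − 1)×1000 = (0.981049 − 1)×1000 = -18.951‰
α − 1 = ε/1000 = -0.0213
f^(α−1) = 0.631^(-0.0213) = 1.009856
δ_res = (-18.951 + 1000) × 1.009856 − 1000 = 990.718 − 1000 = -9.28‰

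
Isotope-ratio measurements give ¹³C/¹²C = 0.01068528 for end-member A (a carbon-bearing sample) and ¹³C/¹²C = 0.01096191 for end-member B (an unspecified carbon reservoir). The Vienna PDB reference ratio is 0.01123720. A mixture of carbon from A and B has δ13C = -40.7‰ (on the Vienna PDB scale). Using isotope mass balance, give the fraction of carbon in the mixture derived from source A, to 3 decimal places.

δ_A = (0.01068528/0.01123720 − 1)×1000 = (0.950885 − 1)×1000 = -49.115‰
δ_B = (0.01096191/0.01123720 − 1)×1000 = (0.975502 − 1)×1000 = -24.498‰
f_A = (δ_mix − δ_B)/(δ_A − δ_B) = (-40.7 − (-24.498))/(-49.115 − (-24.498))
f_A = -16.202 / -24.617 = 0.6582

0.658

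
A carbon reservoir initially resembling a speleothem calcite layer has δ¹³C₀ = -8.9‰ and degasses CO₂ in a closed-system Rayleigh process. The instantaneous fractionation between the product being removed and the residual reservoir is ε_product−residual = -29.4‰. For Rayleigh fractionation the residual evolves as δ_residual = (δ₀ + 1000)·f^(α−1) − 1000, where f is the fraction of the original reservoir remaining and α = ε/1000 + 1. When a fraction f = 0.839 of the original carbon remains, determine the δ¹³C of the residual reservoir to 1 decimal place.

Rayleigh residual: δ_res = (δ₀ + 1000)·f^(α−1) − 1000
α = ε/1000 + 1 = 0.97060, so α − 1 = -0.02940
f^(α−1) = 0.839^(-0.02940) = 1.005174
δ_res = (-8.9 + 1000) × 1.005174 − 1000 = 996.228 − 1000 = -3.77‰

-3.8‰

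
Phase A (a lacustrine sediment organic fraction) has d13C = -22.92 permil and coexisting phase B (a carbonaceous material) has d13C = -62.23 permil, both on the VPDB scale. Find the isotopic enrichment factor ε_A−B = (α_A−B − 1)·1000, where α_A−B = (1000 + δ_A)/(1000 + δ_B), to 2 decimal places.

41.92 permil

α_A−B = (1000 + -22.92) / (1000 + -62.23) = 977.08 / 937.77 = 1.041919
ε_A−B = (1.041919 − 1) × 1000 = 41.919 permil
(The approximation ε ≈ δ_A − δ_B would give 39.31 permil.)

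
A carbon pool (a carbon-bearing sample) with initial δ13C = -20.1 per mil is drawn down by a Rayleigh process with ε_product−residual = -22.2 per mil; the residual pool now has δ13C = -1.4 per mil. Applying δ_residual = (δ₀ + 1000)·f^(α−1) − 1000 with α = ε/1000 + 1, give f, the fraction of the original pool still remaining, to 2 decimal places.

α − 1 = ε/1000 = -0.0222
(δ_res + 1000)/(δ₀ + 1000) = (-1.4 + 1000)/(-20.1 + 1000) = 998.6/979.9 = 1.019084
f = 1.019084^(1/-0.0222) = exp(ln(1.019084)/-0.0222) = exp(0.01890/-0.0222)
f = exp(-0.8515) = 0.4268

0.43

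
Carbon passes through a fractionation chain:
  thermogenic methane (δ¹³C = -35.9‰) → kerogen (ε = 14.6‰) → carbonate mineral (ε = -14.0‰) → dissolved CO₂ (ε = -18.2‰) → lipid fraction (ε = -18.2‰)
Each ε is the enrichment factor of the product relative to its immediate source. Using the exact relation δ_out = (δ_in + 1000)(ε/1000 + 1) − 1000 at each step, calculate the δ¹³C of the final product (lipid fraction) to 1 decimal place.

-70.3‰

step 1: δ = (-35.90 + 1000)·(14.6/1000 + 1) − 1000 = -21.82‰
step 2: δ = (-21.82 + 1000)·(-14.0/1000 + 1) − 1000 = -35.52‰
step 3: δ = (-35.52 + 1000)·(-18.2/1000 + 1) − 1000 = -53.07‰
step 4: δ = (-53.07 + 1000)·(-18.2/1000 + 1) − 1000 = -70.31‰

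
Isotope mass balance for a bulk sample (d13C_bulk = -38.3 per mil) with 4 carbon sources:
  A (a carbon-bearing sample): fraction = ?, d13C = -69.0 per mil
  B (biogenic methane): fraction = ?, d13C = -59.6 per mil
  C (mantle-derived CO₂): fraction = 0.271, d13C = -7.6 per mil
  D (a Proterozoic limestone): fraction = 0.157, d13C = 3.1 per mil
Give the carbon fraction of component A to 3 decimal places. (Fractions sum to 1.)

Let f_A and f_B be the unknown fractions; fractions sum to 1 so f_A + f_B = 0.572.
Mass balance: Σ fᵢ·δᵢ = δ_bulk ⇒ f_A·(-69.0) + f_B·(-59.6) = -38.3 − (-1.573) = -36.727
Substitute f_B = 0.572 − f_A:
f_A·(-69.0 − -59.6) = -36.727 − 0.572×(-59.6) = -2.636
f_A = -2.636 / -9.4 = 0.2804

0.280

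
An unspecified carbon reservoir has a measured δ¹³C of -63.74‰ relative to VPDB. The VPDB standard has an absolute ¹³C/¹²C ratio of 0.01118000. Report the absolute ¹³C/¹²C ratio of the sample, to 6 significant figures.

0.0104674

R_sample = R_standard × (δ¹³C/1000 + 1)
R_sample = 0.01118000 × (-63.74/1000 + 1) = 0.01118000 × 0.936260
R_sample = 0.0104674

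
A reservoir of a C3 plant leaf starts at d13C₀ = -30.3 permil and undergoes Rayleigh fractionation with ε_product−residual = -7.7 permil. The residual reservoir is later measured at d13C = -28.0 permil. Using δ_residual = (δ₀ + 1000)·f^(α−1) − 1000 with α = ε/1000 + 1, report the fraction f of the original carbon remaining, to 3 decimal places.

0.735

α − 1 = ε/1000 = -0.0077
(δ_res + 1000)/(δ₀ + 1000) = (-28.0 + 1000)/(-30.3 + 1000) = 972.0/969.7 = 1.002372
f = 1.002372^(1/-0.0077) = exp(ln(1.002372)/-0.0077) = exp(0.00237/-0.0077)
f = exp(-0.3077) = 0.7352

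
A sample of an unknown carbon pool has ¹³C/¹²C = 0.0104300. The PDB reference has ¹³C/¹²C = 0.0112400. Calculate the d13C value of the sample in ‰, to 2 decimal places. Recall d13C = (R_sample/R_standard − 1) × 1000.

-72.06‰

d13C = (R_sample / R_standard − 1) × 1000
R_sample / R_standard = 0.0104300 / 0.0112400 = 0.927936
d13C = (0.927936 − 1) × 1000 = -72.064‰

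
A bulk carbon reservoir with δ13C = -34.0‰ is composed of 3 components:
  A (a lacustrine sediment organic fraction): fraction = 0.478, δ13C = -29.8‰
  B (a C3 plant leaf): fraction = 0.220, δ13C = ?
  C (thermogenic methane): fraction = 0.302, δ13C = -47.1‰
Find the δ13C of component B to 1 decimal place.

Isotope mass balance: δ_bulk = Σ fᵢ·δᵢ.
-34.0 = 0.478×(-29.8) + 0.220×δ_B + 0.302×(-47.1)
0.220·δ_B = -34.0 − (-28.469) = -5.531
δ_B = -5.531 / 0.220 = -25.14‰

-25.1‰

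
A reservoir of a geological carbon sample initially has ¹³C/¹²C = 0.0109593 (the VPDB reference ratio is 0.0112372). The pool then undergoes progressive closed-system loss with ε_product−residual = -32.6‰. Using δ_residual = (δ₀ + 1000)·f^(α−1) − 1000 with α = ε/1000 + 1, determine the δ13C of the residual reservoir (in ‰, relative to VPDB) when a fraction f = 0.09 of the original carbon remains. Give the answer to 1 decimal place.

δ₀ = (0.0109593/0.0112372 − 1)×1000 = (0.975270 − 1)×1000 = -24.730‰
α − 1 = ε/1000 = -0.0326
f^(α−1) = 0.09^(-0.0326) = 1.081662
δ_res = (-24.730 + 1000) × 1.081662 − 1000 = 1054.912 − 1000 = 54.91‰

54.9‰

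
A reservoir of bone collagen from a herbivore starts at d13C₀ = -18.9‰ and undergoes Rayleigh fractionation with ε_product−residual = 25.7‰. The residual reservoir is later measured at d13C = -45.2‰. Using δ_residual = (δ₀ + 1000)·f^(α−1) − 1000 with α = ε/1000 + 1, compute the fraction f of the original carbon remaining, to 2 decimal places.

α − 1 = ε/1000 = 0.0257
(δ_res + 1000)/(δ₀ + 1000) = (-45.2 + 1000)/(-18.9 + 1000) = 954.8/981.1 = 0.973193
f = 0.973193^(1/0.0257) = exp(ln(0.973193)/0.0257) = exp(-0.02717/0.0257)
f = exp(-1.0573) = 0.3474

0.35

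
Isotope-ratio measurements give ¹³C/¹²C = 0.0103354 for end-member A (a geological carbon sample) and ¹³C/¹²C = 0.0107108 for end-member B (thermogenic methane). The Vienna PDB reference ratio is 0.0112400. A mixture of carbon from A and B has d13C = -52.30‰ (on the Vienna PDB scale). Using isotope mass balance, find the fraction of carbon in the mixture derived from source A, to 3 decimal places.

δ_A = (0.0103354/0.0112400 − 1)×1000 = (0.919520 − 1)×1000 = -80.480‰
δ_B = (0.0107108/0.0112400 − 1)×1000 = (0.952918 − 1)×1000 = -47.082‰
f_A = (δ_mix − δ_B)/(δ_A − δ_B) = (-52.30 − (-47.082))/(-80.480 − (-47.082))
f_A = -5.218 / -33.399 = 0.1562

0.156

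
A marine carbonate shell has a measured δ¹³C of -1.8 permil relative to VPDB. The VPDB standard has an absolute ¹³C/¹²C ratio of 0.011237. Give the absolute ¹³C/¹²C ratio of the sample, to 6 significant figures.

R_sample = R_standard × (δ¹³C/1000 + 1)
R_sample = 0.011237 × (-1.8/1000 + 1) = 0.011237 × 0.998200
R_sample = 0.0112168

0.0112168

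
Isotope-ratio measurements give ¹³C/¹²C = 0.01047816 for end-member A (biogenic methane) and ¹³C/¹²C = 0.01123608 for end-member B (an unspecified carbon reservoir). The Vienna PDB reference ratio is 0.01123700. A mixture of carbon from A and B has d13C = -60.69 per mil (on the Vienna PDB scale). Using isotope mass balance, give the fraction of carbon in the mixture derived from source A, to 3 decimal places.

δ_A = (0.01047816/0.01123700 − 1)×1000 = (0.932470 − 1)×1000 = -67.530 per mil
δ_B = (0.01123608/0.01123700 − 1)×1000 = (0.999918 − 1)×1000 = -0.082 per mil
f_A = (δ_mix − δ_B)/(δ_A − δ_B) = (-60.69 − (-0.082))/(-67.530 − (-0.082))
f_A = -60.608 / -67.449 = 0.8986

0.899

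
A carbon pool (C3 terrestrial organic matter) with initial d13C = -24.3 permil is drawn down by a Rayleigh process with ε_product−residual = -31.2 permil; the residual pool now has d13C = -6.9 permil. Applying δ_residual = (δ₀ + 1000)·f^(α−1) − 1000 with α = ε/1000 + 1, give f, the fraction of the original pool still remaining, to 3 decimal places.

α − 1 = ε/1000 = -0.0312
(δ_res + 1000)/(δ₀ + 1000) = (-6.9 + 1000)/(-24.3 + 1000) = 993.1/975.7 = 1.017833
f = 1.017833^(1/-0.0312) = exp(ln(1.017833)/-0.0312) = exp(0.01768/-0.0312)
f = exp(-0.5665) = 0.5675

0.567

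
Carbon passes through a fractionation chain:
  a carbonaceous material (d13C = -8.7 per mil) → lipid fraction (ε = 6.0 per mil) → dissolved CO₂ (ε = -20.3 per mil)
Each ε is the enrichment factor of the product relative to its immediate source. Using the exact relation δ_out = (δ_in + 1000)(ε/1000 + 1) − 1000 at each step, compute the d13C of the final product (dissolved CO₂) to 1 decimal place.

step 1: δ = (-8.70 + 1000)·(6.0/1000 + 1) − 1000 = -2.75 per mil
step 2: δ = (-2.75 + 1000)·(-20.3/1000 + 1) − 1000 = -23.00 per mil

-23.0 per mil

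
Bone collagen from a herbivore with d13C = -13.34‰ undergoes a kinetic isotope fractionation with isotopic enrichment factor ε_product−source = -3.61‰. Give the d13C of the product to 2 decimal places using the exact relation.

-16.90‰

To first order, δ_product ≈ δ_source + ε = -16.95‰.
Exactly, δ_product = (δ_source + 1000)·(ε/1000 + 1) − 1000.
δ_product = (-13.34 + 1000) × (-3.61/1000 + 1) − 1000
δ_product = -16.902‰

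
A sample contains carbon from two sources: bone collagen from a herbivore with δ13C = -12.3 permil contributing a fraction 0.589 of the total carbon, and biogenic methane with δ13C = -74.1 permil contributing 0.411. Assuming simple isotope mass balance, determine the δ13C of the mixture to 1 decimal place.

δ_mix = f_A·δ_A + f_B·δ_B
δ_mix = 0.589 × (-12.3) + 0.411 × (-74.1)
δ_mix = -7.24 + -30.46 = -37.70 permil

-37.7 permil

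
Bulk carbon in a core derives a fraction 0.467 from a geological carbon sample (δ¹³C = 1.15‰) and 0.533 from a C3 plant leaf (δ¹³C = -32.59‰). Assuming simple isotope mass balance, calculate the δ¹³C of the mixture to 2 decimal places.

δ_mix = f_A·δ_A + f_B·δ_B
δ_mix = 0.467 × (1.15) + 0.533 × (-32.59)
δ_mix = 0.537 + -17.370 = -16.833‰

-16.83‰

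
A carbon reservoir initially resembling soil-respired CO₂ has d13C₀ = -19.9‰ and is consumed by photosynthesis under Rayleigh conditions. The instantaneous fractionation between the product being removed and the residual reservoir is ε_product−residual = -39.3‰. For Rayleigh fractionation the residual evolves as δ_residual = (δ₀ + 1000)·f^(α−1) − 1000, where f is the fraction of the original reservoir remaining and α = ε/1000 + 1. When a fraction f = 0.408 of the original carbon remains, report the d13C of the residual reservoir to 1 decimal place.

15.2‰

Rayleigh residual: δ_res = (δ₀ + 1000)·f^(α−1) − 1000
α = ε/1000 + 1 = 0.96070, so α − 1 = -0.03930
f^(α−1) = 0.408^(-0.03930) = 1.035860
δ_res = (-19.9 + 1000) × 1.035860 − 1000 = 1015.246 − 1000 = 15.25‰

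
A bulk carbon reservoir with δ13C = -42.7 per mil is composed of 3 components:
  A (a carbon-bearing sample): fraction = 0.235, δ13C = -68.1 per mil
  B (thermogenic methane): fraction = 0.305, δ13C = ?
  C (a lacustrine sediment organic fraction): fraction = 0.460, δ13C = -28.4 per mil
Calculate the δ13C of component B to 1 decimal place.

Isotope mass balance: δ_bulk = Σ fᵢ·δᵢ.
-42.7 = 0.235×(-68.1) + 0.305×δ_B + 0.460×(-28.4)
0.305·δ_B = -42.7 − (-29.067) = -13.633
δ_B = -13.633 / 0.305 = -44.70 per mil

-44.7 per mil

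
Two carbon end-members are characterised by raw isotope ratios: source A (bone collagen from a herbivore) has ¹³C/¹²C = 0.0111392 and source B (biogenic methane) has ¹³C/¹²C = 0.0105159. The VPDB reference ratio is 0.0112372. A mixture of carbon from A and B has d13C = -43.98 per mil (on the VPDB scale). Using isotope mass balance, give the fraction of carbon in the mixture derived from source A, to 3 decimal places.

δ_A = (0.0111392/0.0112372 − 1)×1000 = (0.991279 − 1)×1000 = -8.721 per mil
δ_B = (0.0105159/0.0112372 − 1)×1000 = (0.935811 − 1)×1000 = -64.189 per mil
f_A = (δ_mix − δ_B)/(δ_A − δ_B) = (-43.98 − (-64.189))/(-8.721 − (-64.189))
f_A = 20.209 / 55.468 = 0.3643

0.364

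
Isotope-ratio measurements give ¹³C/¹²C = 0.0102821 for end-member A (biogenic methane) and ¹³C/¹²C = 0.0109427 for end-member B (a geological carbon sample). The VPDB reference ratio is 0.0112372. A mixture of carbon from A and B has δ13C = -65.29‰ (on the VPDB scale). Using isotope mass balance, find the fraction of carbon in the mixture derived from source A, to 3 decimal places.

δ_A = (0.0102821/0.0112372 − 1)×1000 = (0.915006 − 1)×1000 = -84.994‰
δ_B = (0.0109427/0.0112372 − 1)×1000 = (0.973792 − 1)×1000 = -26.208‰
f_A = (δ_mix − δ_B)/(δ_A − δ_B) = (-65.29 − (-26.208))/(-84.994 − (-26.208))
f_A = -39.082 / -58.787 = 0.6648

0.665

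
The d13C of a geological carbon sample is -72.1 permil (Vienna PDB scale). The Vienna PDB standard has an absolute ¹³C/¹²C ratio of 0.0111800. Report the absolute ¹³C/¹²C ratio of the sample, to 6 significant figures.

R_sample = R_standard × (d13C/1000 + 1)
R_sample = 0.0111800 × (-72.1/1000 + 1) = 0.0111800 × 0.927900
R_sample = 0.0103739

0.0103739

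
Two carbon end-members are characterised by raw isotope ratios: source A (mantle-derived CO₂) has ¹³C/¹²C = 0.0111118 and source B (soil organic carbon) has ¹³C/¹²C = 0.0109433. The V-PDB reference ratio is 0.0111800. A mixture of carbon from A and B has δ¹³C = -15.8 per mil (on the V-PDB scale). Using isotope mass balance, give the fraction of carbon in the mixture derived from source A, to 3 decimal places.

0.356

δ_A = (0.0111118/0.0111800 − 1)×1000 = (0.993900 − 1)×1000 = -6.100 per mil
δ_B = (0.0109433/0.0111800 − 1)×1000 = (0.978828 − 1)×1000 = -21.172 per mil
f_A = (δ_mix − δ_B)/(δ_A − δ_B) = (-15.8 − (-21.172))/(-6.100 − (-21.172))
f_A = 5.372 / 15.072 = 0.3564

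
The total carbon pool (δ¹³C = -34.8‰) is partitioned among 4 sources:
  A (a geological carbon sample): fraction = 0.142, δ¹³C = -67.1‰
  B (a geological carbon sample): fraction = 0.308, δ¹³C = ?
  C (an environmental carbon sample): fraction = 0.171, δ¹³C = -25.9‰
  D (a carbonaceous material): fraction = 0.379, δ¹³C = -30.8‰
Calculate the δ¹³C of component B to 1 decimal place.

Isotope mass balance: δ_bulk = Σ fᵢ·δᵢ.
-34.8 = 0.142×(-67.1) + 0.308×δ_B + 0.171×(-25.9) + 0.379×(-30.8)
0.308·δ_B = -34.8 − (-25.630) = -9.170
δ_B = -9.170 / 0.308 = -29.77‰

-29.8‰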